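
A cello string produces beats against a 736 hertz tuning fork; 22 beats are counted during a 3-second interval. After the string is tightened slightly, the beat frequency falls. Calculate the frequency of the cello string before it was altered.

Beat frequency = 22/3 = 7.3333 Hz.
|f − 736| = 7.3333, so the cello string was at either 728.6667 Hz or 743.3333 Hz.
Increasing tension raises a string's frequency; the adjustment raises the cello string's frequency.
The beat rate fell, so the adjustment moved the cello string toward 736 Hz — it must have started below the reference.

728.6667 Hz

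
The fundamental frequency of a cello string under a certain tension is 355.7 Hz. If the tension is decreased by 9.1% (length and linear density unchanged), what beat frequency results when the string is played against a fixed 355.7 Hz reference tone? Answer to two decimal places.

16.57 Hz

For a string, f ∝ √T, so the new frequency is 355.7·√0.909 = 339.1297 Hz.
f_beat = |339.1297 − 355.7| = 16.57 Hz.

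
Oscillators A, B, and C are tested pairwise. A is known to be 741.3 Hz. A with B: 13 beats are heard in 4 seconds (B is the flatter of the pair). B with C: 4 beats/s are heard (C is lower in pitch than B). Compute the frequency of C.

A–B: Beat frequency = 13/4 = 3.25 Hz.
B is below A, so f_B = 741.3 − 3.25 = 738.05 Hz.
C is below B, so f_C = 738.05 − 4 = 734.05 Hz.

734.05 Hz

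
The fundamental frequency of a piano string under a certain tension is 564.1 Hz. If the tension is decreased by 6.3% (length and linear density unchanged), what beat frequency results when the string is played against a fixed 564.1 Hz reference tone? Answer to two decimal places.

18.06 Hz

For a string, f ∝ √T, so the new frequency is 564.1·√0.937 = 546.0418 Hz.
f_beat = |546.0418 − 564.1| = 18.06 Hz.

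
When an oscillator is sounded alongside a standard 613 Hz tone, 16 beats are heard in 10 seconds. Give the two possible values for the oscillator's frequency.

Beat frequency = 16/10 = 1.6 Hz.
|f − 613| = 1.6, so f = 613 ± 1.6.

611.4 Hz or 614.6 Hz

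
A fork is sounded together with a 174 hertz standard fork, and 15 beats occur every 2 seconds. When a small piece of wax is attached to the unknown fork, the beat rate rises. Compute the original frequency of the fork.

Beat frequency = 15/2 = 7.5 Hz.
|f − 174| = 7.5, so the fork was at either 166.5 Hz or 181.5 Hz.
Loading a fork with wax lowers its frequency; the adjustment lowers the fork's frequency.
The beat rate rose, so the adjustment moved the fork further from 174 Hz — it was already below the reference.

166.5 Hz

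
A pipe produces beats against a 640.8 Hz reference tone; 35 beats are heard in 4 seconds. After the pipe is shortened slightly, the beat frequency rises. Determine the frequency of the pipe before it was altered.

649.55 Hz

Beat frequency = 35/4 = 8.75 Hz.
|f − 640.8| = 8.75, so the pipe was at either 632.05 Hz or 649.55 Hz.
A shorter pipe has a higher fundamental; the adjustment raises the pipe's frequency.
The beat rate rose, so the adjustment moved the pipe further from 640.8 Hz — it was already above the reference.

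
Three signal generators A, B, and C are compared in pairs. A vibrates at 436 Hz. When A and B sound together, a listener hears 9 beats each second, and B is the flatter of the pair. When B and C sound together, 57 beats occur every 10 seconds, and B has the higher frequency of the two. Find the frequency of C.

421.3 Hz

B is below A, so f_B = 436 − 9 = 427 Hz.
B–C: Beat frequency = 57/10 = 5.7 Hz.
C is below B, so f_C = 427 − 5.7 = 421.3 Hz.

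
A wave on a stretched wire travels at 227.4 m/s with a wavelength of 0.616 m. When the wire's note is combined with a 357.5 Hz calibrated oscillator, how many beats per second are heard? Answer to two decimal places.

Source frequency f = v/λ = 227.4/0.616 = 369.1558 Hz.
f_beat = |369.1558 − 357.5| = 11.66 Hz.

11.66 Hz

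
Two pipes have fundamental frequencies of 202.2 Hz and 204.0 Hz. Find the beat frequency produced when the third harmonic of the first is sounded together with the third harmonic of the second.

5.4 Hz

Third harmonic of the first: 3·202.2 = 606.6 Hz.
Third harmonic of the second: 3·204.0 = 612.0 Hz.
f_beat = |606.6 − 612.0| = 5.4 Hz.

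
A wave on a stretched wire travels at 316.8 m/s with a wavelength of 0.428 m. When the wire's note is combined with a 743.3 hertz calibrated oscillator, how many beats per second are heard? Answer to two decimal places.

3.11 Hz

Source frequency f = v/λ = 316.8/0.428 = 740.1869 Hz.
f_beat = |740.1869 − 743.3| = 3.11 Hz.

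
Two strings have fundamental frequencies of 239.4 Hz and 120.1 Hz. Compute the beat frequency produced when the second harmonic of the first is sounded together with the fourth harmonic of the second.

1.6 Hz

Second harmonic of the first: 2·239.4 = 478.8 Hz.
Fourth harmonic of the second: 4·120.1 = 480.4 Hz.
f_beat = |478.8 − 480.4| = 1.6 Hz.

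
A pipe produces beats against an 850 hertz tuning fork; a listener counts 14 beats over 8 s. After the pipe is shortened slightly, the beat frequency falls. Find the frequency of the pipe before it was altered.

Beat frequency = 14/8 = 1.75 Hz.
|f − 850| = 1.75, so the pipe was at either 848.25 Hz or 851.75 Hz.
A shorter pipe has a higher fundamental; the adjustment raises the pipe's frequency.
The beat rate fell, so the adjustment moved the pipe toward 850 Hz — it must have started below the reference.

848.25 Hz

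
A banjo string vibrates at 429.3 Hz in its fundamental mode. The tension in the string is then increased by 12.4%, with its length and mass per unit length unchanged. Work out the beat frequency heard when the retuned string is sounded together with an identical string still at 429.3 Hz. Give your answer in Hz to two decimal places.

25.84 Hz

For a string, f ∝ √T, so the new frequency is 429.3·√1.124 = 455.1390 Hz.
f_beat = |455.1390 − 429.3| = 25.84 Hz.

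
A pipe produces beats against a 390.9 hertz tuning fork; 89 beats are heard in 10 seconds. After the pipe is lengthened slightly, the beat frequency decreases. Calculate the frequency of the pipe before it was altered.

Beat frequency = 89/10 = 8.9 Hz.
|f − 390.9| = 8.9, so the pipe was at either 382 Hz or 399.8 Hz.
A longer pipe has a lower fundamental; the adjustment lowers the pipe's frequency.
The beat rate fell, so the adjustment moved the pipe toward 390.9 Hz — it must have started above the reference.

399.8 Hz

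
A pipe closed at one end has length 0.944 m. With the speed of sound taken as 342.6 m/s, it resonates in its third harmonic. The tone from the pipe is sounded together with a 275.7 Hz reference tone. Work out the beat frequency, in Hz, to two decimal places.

Closed pipe (odd harmonics): f_n = n·v/(4L) = 3·342.6/(4·0.944) = 272.1928 Hz.
f_beat = |272.1928 − 275.7| = 3.51 Hz.

3.51 Hz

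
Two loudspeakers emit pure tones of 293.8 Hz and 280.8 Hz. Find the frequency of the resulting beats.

The beat frequency equals the magnitude of the frequency difference.
|293.8 − 280.8| = 13 Hz.

13 Hz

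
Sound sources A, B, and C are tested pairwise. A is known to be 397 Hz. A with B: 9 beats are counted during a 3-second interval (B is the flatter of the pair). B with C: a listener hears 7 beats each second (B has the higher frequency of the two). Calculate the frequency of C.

387 Hz

A–B: Beat frequency = 9/3 = 3 Hz.
B is below A, so f_B = 397 − 3 = 394 Hz.
C is below B, so f_C = 394 − 7 = 387 Hz.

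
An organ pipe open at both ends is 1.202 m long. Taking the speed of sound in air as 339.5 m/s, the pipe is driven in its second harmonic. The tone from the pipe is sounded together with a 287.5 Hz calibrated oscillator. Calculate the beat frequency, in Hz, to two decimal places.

Open pipe: f_n = n·v/(2L) = 2·339.5/(2·1.202) = 282.4459 Hz.
f_beat = |282.4459 − 287.5| = 5.05 Hz.

5.05 Hz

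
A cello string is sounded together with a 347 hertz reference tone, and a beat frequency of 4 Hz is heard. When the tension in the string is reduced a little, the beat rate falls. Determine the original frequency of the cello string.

351 Hz

|f − 347| = 4, so the cello string was at either 343 Hz or 351 Hz.
Lower tension means lower frequency; the adjustment lowers the cello string's frequency.
The beat rate fell, so the adjustment moved the cello string toward 347 Hz — it must have started above the reference.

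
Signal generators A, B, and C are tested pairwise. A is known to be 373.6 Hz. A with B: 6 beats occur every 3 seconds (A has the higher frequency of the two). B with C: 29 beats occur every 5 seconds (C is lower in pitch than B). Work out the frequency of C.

A–B: Beat frequency = 6/3 = 2 Hz.
B is below A, so f_B = 373.6 − 2 = 371.6 Hz.
B–C: Beat frequency = 29/5 = 5.8 Hz.
C is below B, so f_C = 371.6 − 5.8 = 365.8 Hz.

365.8 Hz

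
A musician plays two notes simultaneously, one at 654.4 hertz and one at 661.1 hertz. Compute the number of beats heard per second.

6.7 Hz

f_beat = |f₁ − f₂|.
|654.4 − 661.1| = 6.7 Hz.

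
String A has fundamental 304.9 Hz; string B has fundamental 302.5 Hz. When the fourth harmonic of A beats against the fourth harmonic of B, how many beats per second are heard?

9.6 Hz

Fourth harmonic of the first: 4·304.9 = 1219.6 Hz.
Fourth harmonic of the second: 4·302.5 = 1210.0 Hz.
f_beat = |1219.6 − 1210.0| = 9.6 Hz.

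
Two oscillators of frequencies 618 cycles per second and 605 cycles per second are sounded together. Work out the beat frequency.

13 Hz

f_beat = |f₁ − f₂|.
|618 − 605| = 13 Hz.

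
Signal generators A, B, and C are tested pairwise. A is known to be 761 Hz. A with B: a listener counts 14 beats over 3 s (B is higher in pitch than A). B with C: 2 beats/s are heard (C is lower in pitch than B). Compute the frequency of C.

763.6667 Hz

A–B: Beat frequency = 14/3 = 4.6667 Hz.
B is above A, so f_B = 761 + 4.6667 = 765.6667 Hz.
C is below B, so f_C = 765.6667 − 2 = 763.6667 Hz.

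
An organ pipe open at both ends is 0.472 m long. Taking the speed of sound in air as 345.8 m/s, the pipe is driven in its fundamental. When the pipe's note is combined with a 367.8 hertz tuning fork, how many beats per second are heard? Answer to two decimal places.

Open pipe: f_n = n·v/(2L) = 1·345.8/(2·0.472) = 366.3136 Hz.
f_beat = |366.3136 − 367.8| = 1.49 Hz.

1.49 Hz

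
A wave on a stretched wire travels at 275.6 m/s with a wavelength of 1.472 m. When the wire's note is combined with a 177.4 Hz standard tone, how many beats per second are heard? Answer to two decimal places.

9.83 Hz

Source frequency f = v/λ = 275.6/1.472 = 187.2283 Hz.
f_beat = |187.2283 − 177.4| = 9.83 Hz.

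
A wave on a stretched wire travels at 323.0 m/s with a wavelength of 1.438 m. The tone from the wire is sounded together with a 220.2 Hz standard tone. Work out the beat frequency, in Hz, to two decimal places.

Source frequency f = v/λ = 323.0/1.438 = 224.6175 Hz.
f_beat = |224.6175 − 220.2| = 4.42 Hz.

4.42 Hz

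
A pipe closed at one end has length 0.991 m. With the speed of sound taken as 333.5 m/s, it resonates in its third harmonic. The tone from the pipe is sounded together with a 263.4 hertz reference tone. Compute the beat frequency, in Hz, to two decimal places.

11.00 Hz

Closed pipe (odd harmonics): f_n = n·v/(4L) = 3·333.5/(4·0.991) = 252.3966 Hz.
f_beat = |252.3966 − 263.4| = 11.00 Hz.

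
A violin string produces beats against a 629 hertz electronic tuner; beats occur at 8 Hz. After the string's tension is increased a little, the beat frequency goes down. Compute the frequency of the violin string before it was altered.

|f − 629| = 8, so the violin string was at either 621 Hz or 637 Hz.
Higher tension means higher frequency; the adjustment raises the violin string's frequency.
The beat rate fell, so the adjustment moved the violin string toward 629 Hz — it must have started below the reference.

621 Hz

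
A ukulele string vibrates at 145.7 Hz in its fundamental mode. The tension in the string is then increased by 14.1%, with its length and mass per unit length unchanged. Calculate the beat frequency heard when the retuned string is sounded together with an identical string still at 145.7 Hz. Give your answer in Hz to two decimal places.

For a string, f ∝ √T, so the new frequency is 145.7·√1.141 = 155.6332 Hz.
f_beat = |155.6332 − 145.7| = 9.93 Hz.

9.93 Hz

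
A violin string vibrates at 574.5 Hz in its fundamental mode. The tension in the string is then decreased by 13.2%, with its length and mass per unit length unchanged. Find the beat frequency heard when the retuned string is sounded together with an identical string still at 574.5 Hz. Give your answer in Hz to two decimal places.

For a string, f ∝ √T, so the new frequency is 574.5·√0.868 = 535.2416 Hz.
f_beat = |535.2416 − 574.5| = 39.26 Hz.

39.26 Hz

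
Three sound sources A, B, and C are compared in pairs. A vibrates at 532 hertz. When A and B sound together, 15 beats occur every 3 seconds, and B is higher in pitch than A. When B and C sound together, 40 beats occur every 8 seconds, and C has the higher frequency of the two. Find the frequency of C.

A–B: Beat frequency = 15/3 = 5 Hz.
B is above A, so f_B = 532 + 5 = 537 Hz.
B–C: Beat frequency = 40/8 = 5 Hz.
C is above B, so f_C = 537 + 5 = 542 Hz.

542 Hz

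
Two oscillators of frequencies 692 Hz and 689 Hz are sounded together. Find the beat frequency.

f_beat = |f₁ − f₂|.
|692 − 689| = 3 Hz.

3 Hz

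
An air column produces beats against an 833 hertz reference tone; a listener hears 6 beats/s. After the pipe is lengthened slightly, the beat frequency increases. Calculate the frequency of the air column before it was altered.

|f − 833| = 6, so the air column was at either 827 Hz or 839 Hz.
A longer pipe has a lower fundamental; the adjustment lowers the air column's frequency.
The beat rate rose, so the adjustment moved the air column further from 833 Hz — it was already below the reference.

827 Hz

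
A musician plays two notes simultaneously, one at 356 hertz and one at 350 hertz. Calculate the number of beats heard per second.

Beats arise from superposition of two nearby frequencies; the beat rate is |f₁ − f₂|.
|356 − 350| = 6 Hz.

6 Hz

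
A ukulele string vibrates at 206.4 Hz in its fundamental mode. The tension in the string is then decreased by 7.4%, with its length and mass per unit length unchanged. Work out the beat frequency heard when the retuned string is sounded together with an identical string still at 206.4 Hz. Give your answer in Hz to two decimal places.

For a string, f ∝ √T, so the new frequency is 206.4·√0.926 = 198.6164 Hz.
f_beat = |198.6164 − 206.4| = 7.78 Hz.

7.78 Hz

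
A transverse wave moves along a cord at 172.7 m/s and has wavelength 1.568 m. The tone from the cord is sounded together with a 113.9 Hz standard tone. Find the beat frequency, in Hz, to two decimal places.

3.76 Hz

Source frequency f = v/λ = 172.7/1.568 = 110.1403 Hz.
f_beat = |110.1403 − 113.9| = 3.76 Hz.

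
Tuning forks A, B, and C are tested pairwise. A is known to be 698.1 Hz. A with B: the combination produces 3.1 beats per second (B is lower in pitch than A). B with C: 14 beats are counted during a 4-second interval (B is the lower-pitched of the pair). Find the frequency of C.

698.5 Hz

B is below A, so f_B = 698.1 − 3.1 = 695 Hz.
B–C: Beat frequency = 14/4 = 3.5 Hz.
C is above B, so f_C = 695 + 3.5 = 698.5 Hz.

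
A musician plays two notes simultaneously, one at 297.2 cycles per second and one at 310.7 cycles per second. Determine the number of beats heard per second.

13.5 Hz

f_beat = |f₁ − f₂|.
|297.2 − 310.7| = 13.5 Hz.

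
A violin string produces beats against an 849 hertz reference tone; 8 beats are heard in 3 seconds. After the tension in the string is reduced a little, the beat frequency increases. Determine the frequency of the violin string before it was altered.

Beat frequency = 8/3 = 2.6667 Hz.
|f − 849| = 2.6667, so the violin string was at either 846.3333 Hz or 851.6667 Hz.
Lower tension means lower frequency; the adjustment lowers the violin string's frequency.
The beat rate rose, so the adjustment moved the violin string further from 849 Hz — it was already below the reference.

846.3333 Hz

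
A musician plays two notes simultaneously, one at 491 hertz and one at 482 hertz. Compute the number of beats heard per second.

f_beat = |f₁ − f₂|.
|491 − 482| = 9 Hz.

9 Hz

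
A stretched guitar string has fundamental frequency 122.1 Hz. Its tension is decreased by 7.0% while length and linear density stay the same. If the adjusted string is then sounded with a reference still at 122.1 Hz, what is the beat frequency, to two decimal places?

4.35 Hz

For a string, f ∝ √T, so the new frequency is 122.1·√0.930 = 117.7490 Hz.
f_beat = |117.7490 − 122.1| = 4.35 Hz.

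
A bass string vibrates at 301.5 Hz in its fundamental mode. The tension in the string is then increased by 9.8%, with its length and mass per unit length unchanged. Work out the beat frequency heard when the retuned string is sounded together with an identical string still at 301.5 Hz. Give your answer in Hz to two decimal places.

For a string, f ∝ √T, so the new frequency is 301.5·√1.098 = 315.9283 Hz.
f_beat = |315.9283 − 301.5| = 14.43 Hz.

14.43 Hz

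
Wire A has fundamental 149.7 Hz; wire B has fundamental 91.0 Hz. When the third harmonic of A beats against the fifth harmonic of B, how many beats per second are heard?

Third harmonic of the first: 3·149.7 = 449.1 Hz.
Fifth harmonic of the second: 5·91.0 = 455.0 Hz.
f_beat = |449.1 − 455.0| = 5.9 Hz.

5.9 Hz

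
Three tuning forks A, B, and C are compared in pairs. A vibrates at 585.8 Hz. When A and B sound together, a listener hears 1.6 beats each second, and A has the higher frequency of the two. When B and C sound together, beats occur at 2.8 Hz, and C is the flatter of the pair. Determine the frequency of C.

581.4 Hz

B is below A, so f_B = 585.8 − 1.6 = 584.2 Hz.
C is below B, so f_C = 584.2 − 2.8 = 581.4 Hz.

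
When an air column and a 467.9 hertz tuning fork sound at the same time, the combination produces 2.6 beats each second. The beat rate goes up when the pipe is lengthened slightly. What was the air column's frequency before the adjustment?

|f − 467.9| = 2.6, so the air column was at either 465.3 Hz or 470.5 Hz.
A longer pipe has a lower fundamental; the adjustment lowers the air column's frequency.
The beat rate rose, so the adjustment moved the air column further from 467.9 Hz — it was already below the reference.

465.3 Hz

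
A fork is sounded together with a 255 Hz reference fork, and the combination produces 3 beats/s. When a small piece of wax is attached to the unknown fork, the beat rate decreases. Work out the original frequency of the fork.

258 Hz

|f − 255| = 3, so the fork was at either 252 Hz or 258 Hz.
Loading a fork with wax lowers its frequency; the adjustment lowers the fork's frequency.
The beat rate fell, so the adjustment moved the fork toward 255 Hz — it must have started above the reference.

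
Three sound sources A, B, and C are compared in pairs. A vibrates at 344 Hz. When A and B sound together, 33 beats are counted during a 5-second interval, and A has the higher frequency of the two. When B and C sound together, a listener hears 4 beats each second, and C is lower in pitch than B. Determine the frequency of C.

A–B: Beat frequency = 33/5 = 6.6 Hz.
B is below A, so f_B = 344 − 6.6 = 337.4 Hz.
C is below B, so f_C = 337.4 − 4 = 333.4 Hz.

333.4 Hz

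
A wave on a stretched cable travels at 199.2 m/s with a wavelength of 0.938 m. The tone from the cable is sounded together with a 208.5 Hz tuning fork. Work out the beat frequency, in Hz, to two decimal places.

Source frequency f = v/λ = 199.2/0.938 = 212.3667 Hz.
f_beat = |212.3667 − 208.5| = 3.87 Hz.

3.87 Hz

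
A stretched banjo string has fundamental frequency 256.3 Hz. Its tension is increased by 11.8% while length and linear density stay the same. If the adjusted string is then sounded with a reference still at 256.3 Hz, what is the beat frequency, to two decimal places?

14.70 Hz

For a string, f ∝ √T, so the new frequency is 256.3·√1.118 = 271.0001 Hz.
f_beat = |271.0001 − 256.3| = 14.70 Hz.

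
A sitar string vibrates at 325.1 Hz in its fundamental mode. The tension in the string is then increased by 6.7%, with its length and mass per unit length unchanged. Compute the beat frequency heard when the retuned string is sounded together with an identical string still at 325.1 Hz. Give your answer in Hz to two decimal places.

10.71 Hz

For a string, f ∝ √T, so the new frequency is 325.1·√1.067 = 335.8143 Hz.
f_beat = |335.8143 − 325.1| = 10.71 Hz.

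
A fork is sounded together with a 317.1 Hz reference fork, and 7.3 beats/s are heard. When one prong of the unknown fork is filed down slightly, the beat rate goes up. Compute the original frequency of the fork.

324.4 Hz

|f − 317.1| = 7.3, so the fork was at either 309.8 Hz or 324.4 Hz.
Filing a prong removes mass and raises the fork's frequency; the adjustment raises the fork's frequency.
The beat rate rose, so the adjustment moved the fork further from 317.1 Hz — it was already above the reference.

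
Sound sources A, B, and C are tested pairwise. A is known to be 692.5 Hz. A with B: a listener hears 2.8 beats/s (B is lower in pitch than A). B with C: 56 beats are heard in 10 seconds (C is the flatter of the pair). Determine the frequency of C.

B is below A, so f_B = 692.5 − 2.8 = 689.7 Hz.
B–C: Beat frequency = 56/10 = 5.6 Hz.
C is below B, so f_C = 689.7 − 5.6 = 684.1 Hz.

684.1 Hz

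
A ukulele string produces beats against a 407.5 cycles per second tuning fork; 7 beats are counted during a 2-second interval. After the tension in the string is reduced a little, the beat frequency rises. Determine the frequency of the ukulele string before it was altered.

Beat frequency = 7/2 = 3.5 Hz.
|f − 407.5| = 3.5, so the ukulele string was at either 404 Hz or 411 Hz.
Lower tension means lower frequency; the adjustment lowers the ukulele string's frequency.
The beat rate rose, so the adjustment moved the ukulele string further from 407.5 Hz — it was already below the reference.

404 Hz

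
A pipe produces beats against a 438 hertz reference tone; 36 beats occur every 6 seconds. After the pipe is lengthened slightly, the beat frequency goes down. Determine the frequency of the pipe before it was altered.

Beat frequency = 36/6 = 6 Hz.
|f − 438| = 6, so the pipe was at either 432 Hz or 444 Hz.
A longer pipe has a lower fundamental; the adjustment lowers the pipe's frequency.
The beat rate fell, so the adjustment moved the pipe toward 438 Hz — it must have started above the reference.

444 Hz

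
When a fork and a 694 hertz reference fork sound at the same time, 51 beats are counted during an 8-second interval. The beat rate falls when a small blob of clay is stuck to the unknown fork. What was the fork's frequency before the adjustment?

Beat frequency = 51/8 = 6.375 Hz.
|f − 694| = 6.375, so the fork was at either 687.625 Hz or 700.375 Hz.
Adding mass to a fork lowers its frequency; the adjustment lowers the fork's frequency.
The beat rate fell, so the adjustment moved the fork toward 694 Hz — it must have started above the reference.

700.375 Hz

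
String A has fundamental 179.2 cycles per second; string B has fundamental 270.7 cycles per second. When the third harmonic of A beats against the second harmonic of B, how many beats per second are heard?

3.8 Hz

Third harmonic of the first: 3·179.2 = 537.6 Hz.
Second harmonic of the second: 2·270.7 = 541.4 Hz.
f_beat = |537.6 − 541.4| = 3.8 Hz.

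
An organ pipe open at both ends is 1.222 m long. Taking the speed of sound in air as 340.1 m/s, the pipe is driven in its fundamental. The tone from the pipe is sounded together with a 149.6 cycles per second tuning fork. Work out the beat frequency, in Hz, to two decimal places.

Open pipe: f_n = n·v/(2L) = 1·340.1/(2·1.222) = 139.1571 Hz.
f_beat = |139.1571 − 149.6| = 10.44 Hz.

10.44 Hz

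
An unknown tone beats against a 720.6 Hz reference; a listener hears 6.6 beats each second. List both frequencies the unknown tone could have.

|f − 720.6| = 6.6, so f = 720.6 ± 6.6.

714 Hz or 727.2 Hz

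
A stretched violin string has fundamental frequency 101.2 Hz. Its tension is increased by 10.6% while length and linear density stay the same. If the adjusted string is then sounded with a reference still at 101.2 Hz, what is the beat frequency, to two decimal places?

5.23 Hz

For a string, f ∝ √T, so the new frequency is 101.2·√1.106 = 106.4285 Hz.
f_beat = |106.4285 − 101.2| = 5.23 Hz.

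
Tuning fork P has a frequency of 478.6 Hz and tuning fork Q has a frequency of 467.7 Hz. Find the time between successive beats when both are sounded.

f_beat = |478.6 − 467.7| = 10.9 Hz.
Beat period T = 1 / f_beat = 1 / 10.9 s.

0.092 s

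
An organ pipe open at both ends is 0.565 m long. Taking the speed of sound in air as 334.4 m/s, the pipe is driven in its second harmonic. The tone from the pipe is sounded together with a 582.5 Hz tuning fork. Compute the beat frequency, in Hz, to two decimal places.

Open pipe: f_n = n·v/(2L) = 2·334.4/(2·0.565) = 591.8584 Hz.
f_beat = |591.8584 − 582.5| = 9.36 Hz.

9.36 Hz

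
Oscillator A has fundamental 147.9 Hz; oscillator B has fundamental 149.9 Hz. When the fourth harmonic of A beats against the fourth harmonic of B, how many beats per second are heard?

8.0 Hz

Fourth harmonic of the first: 4·147.9 = 591.6 Hz.
Fourth harmonic of the second: 4·149.9 = 599.6 Hz.
f_beat = |591.6 − 599.6| = 8.0 Hz.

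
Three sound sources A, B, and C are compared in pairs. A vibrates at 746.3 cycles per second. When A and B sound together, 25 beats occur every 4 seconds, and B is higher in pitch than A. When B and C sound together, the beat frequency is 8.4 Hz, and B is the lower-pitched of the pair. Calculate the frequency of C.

A–B: Beat frequency = 25/4 = 6.25 Hz.
B is above A, so f_B = 746.3 + 6.25 = 752.55 Hz.
C is above B, so f_C = 752.55 + 8.4 = 760.95 Hz.

760.95 Hz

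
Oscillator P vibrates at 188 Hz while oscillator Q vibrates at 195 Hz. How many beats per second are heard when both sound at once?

The beat frequency equals the magnitude of the frequency difference.
|188 − 195| = 7 Hz.

7 Hz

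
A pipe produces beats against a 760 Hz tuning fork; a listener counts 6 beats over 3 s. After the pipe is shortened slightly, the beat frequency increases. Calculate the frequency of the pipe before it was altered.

762 Hz

Beat frequency = 6/3 = 2 Hz.
|f − 760| = 2, so the pipe was at either 758 Hz or 762 Hz.
A shorter pipe has a higher fundamental; the adjustment raises the pipe's frequency.
The beat rate rose, so the adjustment moved the pipe further from 760 Hz — it was already above the reference.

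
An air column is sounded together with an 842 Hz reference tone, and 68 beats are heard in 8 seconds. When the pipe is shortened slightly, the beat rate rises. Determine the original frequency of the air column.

Beat frequency = 68/8 = 8.5 Hz.
|f − 842| = 8.5, so the air column was at either 833.5 Hz or 850.5 Hz.
A shorter pipe has a higher fundamental; the adjustment raises the air column's frequency.
The beat rate rose, so the adjustment moved the air column further from 842 Hz — it was already above the reference.

850.5 Hz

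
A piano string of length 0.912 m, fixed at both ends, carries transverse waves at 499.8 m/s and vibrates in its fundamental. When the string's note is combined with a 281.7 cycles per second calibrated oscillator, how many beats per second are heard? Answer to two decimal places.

7.69 Hz

For a string fixed at both ends, f_n = n·v/(2L) = 1·499.8/(2·0.912) = 274.0132 Hz.
f_beat = |274.0132 − 281.7| = 7.69 Hz.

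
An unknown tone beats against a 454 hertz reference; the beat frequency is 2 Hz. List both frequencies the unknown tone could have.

|f − 454| = 2, so f = 454 ± 2.

452 Hz or 456 Hz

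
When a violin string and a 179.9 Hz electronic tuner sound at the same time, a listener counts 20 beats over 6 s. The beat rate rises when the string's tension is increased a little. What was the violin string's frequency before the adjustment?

183.2333 Hz

Beat frequency = 20/6 = 3.3333 Hz.
|f − 179.9| = 3.3333, so the violin string was at either 176.5667 Hz or 183.2333 Hz.
Higher tension means higher frequency; the adjustment raises the violin string's frequency.
The beat rate rose, so the adjustment moved the violin string further from 179.9 Hz — it was already above the reference.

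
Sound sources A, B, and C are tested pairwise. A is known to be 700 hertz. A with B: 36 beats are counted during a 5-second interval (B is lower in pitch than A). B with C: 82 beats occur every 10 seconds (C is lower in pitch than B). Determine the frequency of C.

A–B: Beat frequency = 36/5 = 7.2 Hz.
B is below A, so f_B = 700 − 7.2 = 692.8 Hz.
B–C: Beat frequency = 82/10 = 8.2 Hz.
C is below B, so f_C = 692.8 − 8.2 = 684.6 Hz.

684.6 Hz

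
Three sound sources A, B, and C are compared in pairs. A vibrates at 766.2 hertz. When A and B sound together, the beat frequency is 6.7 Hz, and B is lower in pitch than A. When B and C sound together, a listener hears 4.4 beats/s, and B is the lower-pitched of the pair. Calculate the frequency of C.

763.9 Hz

B is below A, so f_B = 766.2 − 6.7 = 759.5 Hz.
C is above B, so f_C = 759.5 + 4.4 = 763.9 Hz.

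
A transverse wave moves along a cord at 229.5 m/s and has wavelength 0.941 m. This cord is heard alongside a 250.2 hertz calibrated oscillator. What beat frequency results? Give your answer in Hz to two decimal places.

6.31 Hz

Source frequency f = v/λ = 229.5/0.941 = 243.8895 Hz.
f_beat = |243.8895 − 250.2| = 6.31 Hz.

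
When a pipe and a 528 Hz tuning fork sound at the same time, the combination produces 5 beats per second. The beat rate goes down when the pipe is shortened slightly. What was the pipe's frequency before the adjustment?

523 Hz

|f − 528| = 5, so the pipe was at either 523 Hz or 533 Hz.
A shorter pipe has a higher fundamental; the adjustment raises the pipe's frequency.
The beat rate fell, so the adjustment moved the pipe toward 528 Hz — it must have started below the reference.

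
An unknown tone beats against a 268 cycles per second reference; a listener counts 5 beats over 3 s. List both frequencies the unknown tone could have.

266.3333 Hz or 269.6667 Hz

Beat frequency = 5/3 = 1.6667 Hz.
|f − 268| = 1.6667, so f = 268 ± 1.6667.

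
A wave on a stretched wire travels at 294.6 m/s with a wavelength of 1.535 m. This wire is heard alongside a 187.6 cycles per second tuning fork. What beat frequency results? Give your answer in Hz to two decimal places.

Source frequency f = v/λ = 294.6/1.535 = 191.9218 Hz.
f_beat = |191.9218 − 187.6| = 4.32 Hz.

4.32 Hz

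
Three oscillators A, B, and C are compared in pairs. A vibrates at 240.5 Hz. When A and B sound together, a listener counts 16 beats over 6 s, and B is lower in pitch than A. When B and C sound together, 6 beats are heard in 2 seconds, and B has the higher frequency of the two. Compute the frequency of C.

A–B: Beat frequency = 16/6 = 2.6667 Hz.
B is below A, so f_B = 240.5 − 2.6667 = 237.8333 Hz.
B–C: Beat frequency = 6/2 = 3 Hz.
C is below B, so f_C = 237.8333 − 3 = 234.8333 Hz.

234.8333 Hz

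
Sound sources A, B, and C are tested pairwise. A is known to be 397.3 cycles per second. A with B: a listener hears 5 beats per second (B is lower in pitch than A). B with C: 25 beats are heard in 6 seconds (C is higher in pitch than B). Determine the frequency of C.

396.4667 Hz

B is below A, so f_B = 397.3 − 5 = 392.3 Hz.
B–C: Beat frequency = 25/6 = 4.1667 Hz.
C is above B, so f_C = 392.3 + 4.1667 = 396.4667 Hz.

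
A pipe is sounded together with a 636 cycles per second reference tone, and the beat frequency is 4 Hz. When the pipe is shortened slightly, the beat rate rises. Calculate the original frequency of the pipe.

|f − 636| = 4, so the pipe was at either 632 Hz or 640 Hz.
A shorter pipe has a higher fundamental; the adjustment raises the pipe's frequency.
The beat rate rose, so the adjustment moved the pipe further from 636 Hz — it was already above the reference.

640 Hz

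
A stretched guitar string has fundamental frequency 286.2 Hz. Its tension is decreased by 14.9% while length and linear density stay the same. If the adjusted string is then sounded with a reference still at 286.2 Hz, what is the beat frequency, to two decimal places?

22.18 Hz

For a string, f ∝ √T, so the new frequency is 286.2·√0.851 = 264.0185 Hz.
f_beat = |264.0185 − 286.2| = 22.18 Hz.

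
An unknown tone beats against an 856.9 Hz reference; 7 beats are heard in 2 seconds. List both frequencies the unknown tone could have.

853.4 Hz or 860.4 Hz

Beat frequency = 7/2 = 3.5 Hz.
|f − 856.9| = 3.5, so f = 856.9 ± 3.5.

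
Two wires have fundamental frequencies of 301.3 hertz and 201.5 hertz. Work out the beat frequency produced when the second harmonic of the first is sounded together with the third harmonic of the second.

1.9 Hz

Second harmonic of the first: 2·301.3 = 602.6 Hz.
Third harmonic of the second: 3·201.5 = 604.5 Hz.
f_beat = |602.6 − 604.5| = 1.9 Hz.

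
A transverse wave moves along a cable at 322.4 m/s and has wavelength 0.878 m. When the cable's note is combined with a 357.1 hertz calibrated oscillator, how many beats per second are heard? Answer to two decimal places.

10.10 Hz

Source frequency f = v/λ = 322.4/0.878 = 367.1982 Hz.
f_beat = |367.1982 − 357.1| = 10.10 Hz.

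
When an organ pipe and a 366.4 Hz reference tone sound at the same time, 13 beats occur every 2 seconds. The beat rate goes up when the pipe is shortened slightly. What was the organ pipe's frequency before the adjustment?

372.9 Hz

Beat frequency = 13/2 = 6.5 Hz.
|f − 366.4| = 6.5, so the organ pipe was at either 359.9 Hz or 372.9 Hz.
A shorter pipe has a higher fundamental; the adjustment raises the organ pipe's frequency.
The beat rate rose, so the adjustment moved the organ pipe further from 366.4 Hz — it was already above the reference.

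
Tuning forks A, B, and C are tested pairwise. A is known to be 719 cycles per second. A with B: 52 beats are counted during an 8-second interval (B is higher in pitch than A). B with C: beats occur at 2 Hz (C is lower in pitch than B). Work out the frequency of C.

A–B: Beat frequency = 52/8 = 6.5 Hz.
B is above A, so f_B = 719 + 6.5 = 725.5 Hz.
C is below B, so f_C = 725.5 − 2 = 723.5 Hz.

723.5 Hz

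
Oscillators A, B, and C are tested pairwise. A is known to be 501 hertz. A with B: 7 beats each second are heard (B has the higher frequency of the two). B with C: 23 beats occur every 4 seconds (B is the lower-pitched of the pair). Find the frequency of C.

B is above A, so f_B = 501 + 7 = 508 Hz.
B–C: Beat frequency = 23/4 = 5.75 Hz.
C is above B, so f_C = 508 + 5.75 = 513.75 Hz.

513.75 Hz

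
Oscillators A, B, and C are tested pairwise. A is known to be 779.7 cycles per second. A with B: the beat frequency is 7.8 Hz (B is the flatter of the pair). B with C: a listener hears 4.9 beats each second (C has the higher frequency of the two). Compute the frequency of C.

B is below A, so f_B = 779.7 − 7.8 = 771.9 Hz.
C is above B, so f_C = 771.9 + 4.9 = 776.8 Hz.

776.8 Hz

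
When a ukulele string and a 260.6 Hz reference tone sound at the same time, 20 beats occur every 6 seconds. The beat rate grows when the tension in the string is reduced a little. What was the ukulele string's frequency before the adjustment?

Beat frequency = 20/6 = 3.3333 Hz.
|f − 260.6| = 3.3333, so the ukulele string was at either 257.2667 Hz or 263.9333 Hz.
Lower tension means lower frequency; the adjustment lowers the ukulele string's frequency.
The beat rate rose, so the adjustment moved the ukulele string further from 260.6 Hz — it was already below the reference.

257.2667 Hz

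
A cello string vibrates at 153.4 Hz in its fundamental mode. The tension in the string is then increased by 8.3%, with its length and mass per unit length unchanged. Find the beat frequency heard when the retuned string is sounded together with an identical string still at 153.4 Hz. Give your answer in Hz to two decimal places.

6.24 Hz

For a string, f ∝ √T, so the new frequency is 153.4·√1.083 = 159.6392 Hz.
f_beat = |159.6392 − 153.4| = 6.24 Hz.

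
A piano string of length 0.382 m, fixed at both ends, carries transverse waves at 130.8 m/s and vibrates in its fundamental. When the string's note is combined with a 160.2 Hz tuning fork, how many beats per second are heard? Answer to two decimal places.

For a string fixed at both ends, f_n = n·v/(2L) = 1·130.8/(2·0.382) = 171.2042 Hz.
f_beat = |171.2042 − 160.2| = 11.00 Hz.

11.00 Hz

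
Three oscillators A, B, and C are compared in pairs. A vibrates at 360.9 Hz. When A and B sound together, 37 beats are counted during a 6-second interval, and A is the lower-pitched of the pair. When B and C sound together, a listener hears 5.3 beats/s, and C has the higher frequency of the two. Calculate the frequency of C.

372.3667 Hz

A–B: Beat frequency = 37/6 = 6.1667 Hz.
B is above A, so f_B = 360.9 + 6.1667 = 367.0667 Hz.
C is above B, so f_C = 367.0667 + 5.3 = 372.3667 Hz.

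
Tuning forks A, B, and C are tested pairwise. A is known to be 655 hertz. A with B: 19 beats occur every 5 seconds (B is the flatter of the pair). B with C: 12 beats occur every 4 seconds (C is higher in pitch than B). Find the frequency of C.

A–B: Beat frequency = 19/5 = 3.8 Hz.
B is below A, so f_B = 655 − 3.8 = 651.2 Hz.
B–C: Beat frequency = 12/4 = 3 Hz.
C is above B, so f_C = 651.2 + 3 = 654.2 Hz.

654.2 Hz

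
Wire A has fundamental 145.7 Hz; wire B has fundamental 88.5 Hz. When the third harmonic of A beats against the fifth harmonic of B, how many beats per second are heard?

5.4 Hz

Third harmonic of the first: 3·145.7 = 437.1 Hz.
Fifth harmonic of the second: 5·88.5 = 442.5 Hz.
f_beat = |437.1 − 442.5| = 5.4 Hz.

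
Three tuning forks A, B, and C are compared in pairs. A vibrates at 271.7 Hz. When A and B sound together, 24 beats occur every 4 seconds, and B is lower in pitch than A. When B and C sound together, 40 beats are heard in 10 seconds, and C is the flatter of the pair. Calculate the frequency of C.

A–B: Beat frequency = 24/4 = 6 Hz.
B is below A, so f_B = 271.7 − 6 = 265.7 Hz.
B–C: Beat frequency = 40/10 = 4 Hz.
C is below B, so f_C = 265.7 − 4 = 261.7 Hz.

261.7 Hz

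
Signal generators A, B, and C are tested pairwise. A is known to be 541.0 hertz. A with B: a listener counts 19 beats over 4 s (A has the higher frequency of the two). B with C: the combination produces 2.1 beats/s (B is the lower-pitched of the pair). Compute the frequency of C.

538.35 Hz

A–B: Beat frequency = 19/4 = 4.75 Hz.
B is below A, so f_B = 541.0 − 4.75 = 536.25 Hz.
C is above B, so f_C = 536.25 + 2.1 = 538.35 Hz.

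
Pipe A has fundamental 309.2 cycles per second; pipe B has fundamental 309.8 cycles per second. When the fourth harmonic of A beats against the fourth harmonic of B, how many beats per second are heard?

Fourth harmonic of the first: 4·309.2 = 1236.8 Hz.
Fourth harmonic of the second: 4·309.8 = 1239.2 Hz.
f_beat = |1236.8 − 1239.2| = 2.4 Hz.

2.4 Hz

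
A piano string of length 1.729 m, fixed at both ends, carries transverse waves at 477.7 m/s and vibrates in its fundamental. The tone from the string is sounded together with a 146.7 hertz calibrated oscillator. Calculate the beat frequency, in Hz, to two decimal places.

For a string fixed at both ends, f_n = n·v/(2L) = 1·477.7/(2·1.729) = 138.1434 Hz.
f_beat = |138.1434 − 146.7| = 8.56 Hz.

8.56 Hz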